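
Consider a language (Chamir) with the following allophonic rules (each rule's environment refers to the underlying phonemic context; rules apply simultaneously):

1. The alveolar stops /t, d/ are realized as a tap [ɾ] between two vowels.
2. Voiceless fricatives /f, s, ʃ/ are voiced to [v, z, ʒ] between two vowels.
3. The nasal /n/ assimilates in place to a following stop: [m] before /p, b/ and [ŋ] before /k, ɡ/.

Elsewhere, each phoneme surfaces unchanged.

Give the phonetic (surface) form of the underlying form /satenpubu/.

/s/ (word-initial): rule 2 targets it, but not between two vowels → unchanged [s].
/a/ (between /s/ and /t/) is unaffected → [a].
/t/ (between /a/ and /e/): between two vowels, so rule 1 applies → [ɾ].
/e/ (between /t/ and /n/) is unaffected → [e].
/n/ meets the environment for rule 3 (before a labial or velar stop) → [m].
/p/ — not in any rule's target class → [p].
/u/ (between /p/ and /b/) is unaffected → [u].
/b/ stays [b].
/u/ stays [u].

[saɾempubu]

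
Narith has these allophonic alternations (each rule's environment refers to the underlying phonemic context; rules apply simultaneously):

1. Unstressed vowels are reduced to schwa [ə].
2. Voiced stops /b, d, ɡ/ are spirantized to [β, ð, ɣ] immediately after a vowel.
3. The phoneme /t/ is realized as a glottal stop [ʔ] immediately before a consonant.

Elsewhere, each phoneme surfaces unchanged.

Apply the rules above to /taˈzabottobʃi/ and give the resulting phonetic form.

/t/ (word-initial) is in the target of rule 3 but the environment (immediately before a consonant) is not met → [t].
/a/ meets the environment for rule 1 (in an unstressed syllable) → [ə].
/z/ stays [z].
/a/ (between /z/ and /b/): rule 1 targets it, but not in an unstressed syllable → unchanged [a].
/b/ (between /a/ and /o/): immediately after a vowel, so rule 2 applies → [β].
/o/ (between /b/ and /t/) occurs in an unstressed syllable → [ə] by rule 1.
Rule 3 applies to /t/ (between /o/ and /t/: immediately before a consonant) → [ʔ].
/t/ — between /t/ and /o/; rule 3 does not apply here → [t].
Rule 1 applies to /o/ (between /t/ and /b/: in an unstressed syllable) → [ə].
/b/ (between /o/ and /ʃ/): immediately after a vowel, so rule 2 applies → [β].
/ʃ/ stays [ʃ].
/i/ (word-final): in an unstressed syllable, so rule 1 applies → [ə].

[təˈzaβəʔtəβʃə]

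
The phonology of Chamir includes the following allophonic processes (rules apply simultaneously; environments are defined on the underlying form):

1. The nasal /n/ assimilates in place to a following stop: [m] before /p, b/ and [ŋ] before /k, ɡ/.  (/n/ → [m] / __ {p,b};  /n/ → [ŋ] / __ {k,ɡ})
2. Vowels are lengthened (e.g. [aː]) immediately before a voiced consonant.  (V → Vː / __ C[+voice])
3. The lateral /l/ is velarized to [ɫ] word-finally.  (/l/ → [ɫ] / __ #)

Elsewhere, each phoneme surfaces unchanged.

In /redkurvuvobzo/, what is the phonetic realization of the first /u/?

/u/ (between /k/ and /r/): before a voiced consonant, so rule 2 applies → [uː].

[uː]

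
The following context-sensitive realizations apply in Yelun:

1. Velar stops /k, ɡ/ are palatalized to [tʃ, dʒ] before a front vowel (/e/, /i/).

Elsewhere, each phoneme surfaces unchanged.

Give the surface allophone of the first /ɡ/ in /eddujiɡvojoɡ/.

[ɡ]

/ɡ/ (between /i/ and /v/) fails the environment for rule 1, so it stays [ɡ].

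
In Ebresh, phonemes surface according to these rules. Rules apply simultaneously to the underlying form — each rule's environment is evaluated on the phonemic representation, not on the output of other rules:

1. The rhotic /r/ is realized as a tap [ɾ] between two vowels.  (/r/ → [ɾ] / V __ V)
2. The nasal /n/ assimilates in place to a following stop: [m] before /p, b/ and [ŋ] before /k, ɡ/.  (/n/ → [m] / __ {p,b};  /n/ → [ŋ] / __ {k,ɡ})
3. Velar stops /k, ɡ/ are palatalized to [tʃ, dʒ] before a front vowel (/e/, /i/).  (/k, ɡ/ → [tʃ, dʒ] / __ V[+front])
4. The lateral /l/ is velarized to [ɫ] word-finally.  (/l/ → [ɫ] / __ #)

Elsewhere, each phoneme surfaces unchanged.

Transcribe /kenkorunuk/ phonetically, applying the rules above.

Rule 3 applies to /k/ (word-initial: before a front vowel) → [tʃ].
/e/ stays [e].
Rule 2 applies to /n/ (between /e/ and /k/: before a labial or velar stop) → [ŋ].
/k/ (between /n/ and /o/) is in the target of rule 3 but the environment (before a front vowel) is not met → [k].
/o/ (between /k/ and /r/): no rule targets it → [o].
/r/ — between /o/ and /u/, between two vowels — surfaces as [ɾ] (rule 1).
/u/ stays [u].
/n/ — between /u/ and /u/; rule 2 does not apply here → [n].
/u/ — not in any rule's target class → [u].
/k/ (word-final) is in the target of rule 3 but the environment (before a front vowel) is not met → [k].

[tʃeŋkoɾunuk]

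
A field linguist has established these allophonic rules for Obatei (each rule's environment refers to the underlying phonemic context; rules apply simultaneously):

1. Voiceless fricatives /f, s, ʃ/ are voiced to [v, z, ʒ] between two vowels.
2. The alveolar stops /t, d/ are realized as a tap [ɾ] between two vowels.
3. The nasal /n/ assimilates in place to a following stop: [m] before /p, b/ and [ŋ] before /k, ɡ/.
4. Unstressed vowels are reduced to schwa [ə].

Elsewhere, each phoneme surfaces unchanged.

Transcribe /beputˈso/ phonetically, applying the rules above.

[bəpətˈso]

/b/ — not in any rule's target class → [b].
Rule 4 applies to /e/ (between /b/ and /p/: in an unstressed syllable) → [ə].
/p/ — not in any rule's target class → [p].
/u/ (between /p/ and /t/): in an unstressed syllable, so rule 4 applies → [ə].
/t/ (between /u/ and /s/) is in the target of rule 2 but the environment (between two vowels) is not met → [t].
/s/ (between /t/ and /o/) is in the target of rule 1 but the environment (between two vowels) is not met → [s].
/o/ (word-final): rule 4 targets it, but not in an unstressed syllable → unchanged [o].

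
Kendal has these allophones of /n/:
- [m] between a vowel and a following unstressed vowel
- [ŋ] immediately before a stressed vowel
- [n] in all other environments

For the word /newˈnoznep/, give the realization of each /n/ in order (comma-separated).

[n], [ŋ], [n]

Occurrence 1 (position 1): no conditioning environment matches → elsewhere allophone [n].
Occurrence 2 (position 4): immediately before a stressed vowel → [ŋ].
Occurrence 3 (position 7): no conditioning environment matches → elsewhere allophone [n].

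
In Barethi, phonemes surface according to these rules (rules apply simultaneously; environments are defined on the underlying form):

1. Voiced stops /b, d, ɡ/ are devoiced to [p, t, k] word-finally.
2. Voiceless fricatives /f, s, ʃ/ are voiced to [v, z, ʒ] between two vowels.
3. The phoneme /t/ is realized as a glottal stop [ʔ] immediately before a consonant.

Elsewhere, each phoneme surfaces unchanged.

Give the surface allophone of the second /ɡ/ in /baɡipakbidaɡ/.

/ɡ/ (word-final) occurs word-finally → [k] by rule 1.

[k]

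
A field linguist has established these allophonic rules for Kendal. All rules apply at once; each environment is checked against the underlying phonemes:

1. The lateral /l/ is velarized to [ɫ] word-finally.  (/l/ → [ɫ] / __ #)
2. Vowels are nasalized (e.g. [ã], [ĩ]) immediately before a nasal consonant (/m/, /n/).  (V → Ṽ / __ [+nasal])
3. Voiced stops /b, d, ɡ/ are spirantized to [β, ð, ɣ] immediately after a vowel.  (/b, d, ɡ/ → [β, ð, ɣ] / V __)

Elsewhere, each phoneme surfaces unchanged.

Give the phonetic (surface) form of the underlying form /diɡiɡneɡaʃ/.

/d/ (word-initial): rule 3 targets it, but not immediately after a vowel → unchanged [d].
/i/ (between /d/ and /ɡ/): rule 2 targets it, but not before a nasal consonant → unchanged [i].
Rule 3 applies to /ɡ/ (between /i/ and /i/: immediately after a vowel) → [ɣ].
/i/ — between /ɡ/ and /ɡ/; rule 2 does not apply here → [i].
Rule 3 applies to /ɡ/ (between /i/ and /n/: immediately after a vowel) → [ɣ].
/n/ stays [n].
/e/ (between /n/ and /ɡ/) is in the target of rule 2 but the environment (before a nasal consonant) is not met → [e].
/ɡ/ (between /e/ and /a/): immediately after a vowel, so rule 3 applies → [ɣ].
/a/ (between /ɡ/ and /ʃ/) is in the target of rule 2 but the environment (before a nasal consonant) is not met → [a].
/ʃ/ (word-final) is unaffected → [ʃ].

[diɣiɣneɣaʃ]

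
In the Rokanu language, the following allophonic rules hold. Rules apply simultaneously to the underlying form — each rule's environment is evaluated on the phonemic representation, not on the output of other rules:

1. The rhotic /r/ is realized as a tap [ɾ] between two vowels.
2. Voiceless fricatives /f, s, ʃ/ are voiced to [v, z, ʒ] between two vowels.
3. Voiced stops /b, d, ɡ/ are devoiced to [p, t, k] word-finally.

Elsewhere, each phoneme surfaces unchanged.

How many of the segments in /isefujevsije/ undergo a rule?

Segments that undergo a rule: /s/ → [z] (rule 2); /f/ → [v] (rule 2).
All other segments surface unchanged.

2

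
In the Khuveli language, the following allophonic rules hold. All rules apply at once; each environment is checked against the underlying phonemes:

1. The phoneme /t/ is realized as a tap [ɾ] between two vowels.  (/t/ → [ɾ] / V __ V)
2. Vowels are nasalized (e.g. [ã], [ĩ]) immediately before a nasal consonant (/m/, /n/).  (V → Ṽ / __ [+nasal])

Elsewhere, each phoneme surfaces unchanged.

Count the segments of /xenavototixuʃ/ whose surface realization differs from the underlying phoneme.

3

Segments that undergo a rule: /e/ → [ẽ] (rule 2); /t/ → [ɾ] (rule 1); /t/ → [ɾ] (rule 1).
All other segments surface unchanged.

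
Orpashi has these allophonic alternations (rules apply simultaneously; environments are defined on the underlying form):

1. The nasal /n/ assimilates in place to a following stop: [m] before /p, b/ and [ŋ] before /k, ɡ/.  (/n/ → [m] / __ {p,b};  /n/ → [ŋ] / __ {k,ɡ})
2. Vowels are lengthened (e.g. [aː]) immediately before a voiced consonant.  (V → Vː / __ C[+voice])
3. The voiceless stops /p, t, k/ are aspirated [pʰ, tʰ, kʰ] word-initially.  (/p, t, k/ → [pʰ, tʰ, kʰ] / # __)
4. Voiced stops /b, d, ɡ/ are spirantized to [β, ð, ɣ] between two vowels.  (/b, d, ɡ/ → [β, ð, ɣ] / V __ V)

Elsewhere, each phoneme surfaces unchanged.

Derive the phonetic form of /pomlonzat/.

/p/ (word-initial) occurs word-initially → [pʰ] by rule 3.
Rule 2 applies to /o/ (between /p/ and /m/: before a voiced consonant) → [oː].
/m/ (between /o/ and /l/) is unaffected → [m].
/l/ (between /m/ and /o/) is unaffected → [l].
/o/ meets the environment for rule 2 (before a voiced consonant) → [oː].
/n/ (between /o/ and /z/): rule 1 targets it, but not before a labial or velar stop → unchanged [n].
/z/ — not in any rule's target class → [z].
/a/ (between /z/ and /t/) is in the target of rule 2 but the environment (before a voiced consonant) is not met → [a].
/t/ (word-final) fails the environment for rule 3, so it stays [t].

[pʰoːmloːnzat]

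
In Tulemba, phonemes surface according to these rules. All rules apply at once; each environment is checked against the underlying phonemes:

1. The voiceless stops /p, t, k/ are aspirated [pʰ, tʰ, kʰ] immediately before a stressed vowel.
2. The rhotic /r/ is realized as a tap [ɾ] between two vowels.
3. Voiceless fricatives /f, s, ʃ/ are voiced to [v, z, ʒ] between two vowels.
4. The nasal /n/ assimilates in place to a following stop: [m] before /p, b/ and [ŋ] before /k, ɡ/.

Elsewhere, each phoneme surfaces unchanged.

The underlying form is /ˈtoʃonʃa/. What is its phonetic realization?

Rule 1 applies to /t/ (word-initial: immediately before a stressed vowel) → [tʰ].
/o/ (between /t/ and /ʃ/) is unaffected → [o].
/ʃ/ (between /o/ and /o/): between two vowels, so rule 3 applies → [ʒ].
/o/ (between /ʃ/ and /n/): no rule targets it → [o].
/n/ (between /o/ and /ʃ/): rule 4 targets it, but not before a labial or velar stop → unchanged [n].
/ʃ/ (between /n/ and /a/) fails the environment for rule 3, so it stays [ʃ].
/a/ — not in any rule's target class → [a].

[ˈtʰoʒonʃa]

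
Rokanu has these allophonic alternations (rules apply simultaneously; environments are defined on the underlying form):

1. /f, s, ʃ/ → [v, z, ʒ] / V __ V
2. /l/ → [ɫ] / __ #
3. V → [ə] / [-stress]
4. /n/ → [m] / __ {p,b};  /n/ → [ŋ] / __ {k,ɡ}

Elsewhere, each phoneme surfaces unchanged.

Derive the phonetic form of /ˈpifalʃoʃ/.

[ˈpivəlʃəʃ]

/p/ (word-initial) is unaffected → [p].
/i/ (between /p/ and /f/) fails the environment for rule 3, so it stays [i].
/f/ — between /i/ and /a/, between two vowels — surfaces as [v] (rule 1).
/a/ — between /f/ and /l/, in an unstressed syllable — surfaces as [ə] (rule 3).
/l/ (between /a/ and /ʃ/): rule 2 targets it, but not word-finally → unchanged [l].
/ʃ/ (between /l/ and /o/): rule 1 targets it, but not between two vowels → unchanged [ʃ].
/o/ meets the environment for rule 3 (in an unstressed syllable) → [ə].
/ʃ/ — word-final; rule 1 does not apply here → [ʃ].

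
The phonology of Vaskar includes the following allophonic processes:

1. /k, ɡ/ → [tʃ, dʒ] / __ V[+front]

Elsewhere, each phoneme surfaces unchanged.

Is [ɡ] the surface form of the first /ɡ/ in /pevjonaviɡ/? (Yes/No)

/ɡ/ (word-final): rule 1 targets it, but not before a front vowel → unchanged [ɡ].
The actual realization is [ɡ], which matches [ɡ].

Yes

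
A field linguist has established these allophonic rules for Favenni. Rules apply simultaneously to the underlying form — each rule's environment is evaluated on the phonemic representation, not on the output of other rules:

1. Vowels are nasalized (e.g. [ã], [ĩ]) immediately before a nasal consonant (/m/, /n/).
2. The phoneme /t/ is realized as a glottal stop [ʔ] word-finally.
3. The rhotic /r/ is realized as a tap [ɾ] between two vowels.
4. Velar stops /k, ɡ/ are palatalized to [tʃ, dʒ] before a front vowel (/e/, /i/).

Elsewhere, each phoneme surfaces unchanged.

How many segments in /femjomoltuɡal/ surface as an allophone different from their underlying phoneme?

2

Segments that undergo a rule: /e/ → [ẽ] (rule 1); /o/ → [õ] (rule 1).
All other segments surface unchanged.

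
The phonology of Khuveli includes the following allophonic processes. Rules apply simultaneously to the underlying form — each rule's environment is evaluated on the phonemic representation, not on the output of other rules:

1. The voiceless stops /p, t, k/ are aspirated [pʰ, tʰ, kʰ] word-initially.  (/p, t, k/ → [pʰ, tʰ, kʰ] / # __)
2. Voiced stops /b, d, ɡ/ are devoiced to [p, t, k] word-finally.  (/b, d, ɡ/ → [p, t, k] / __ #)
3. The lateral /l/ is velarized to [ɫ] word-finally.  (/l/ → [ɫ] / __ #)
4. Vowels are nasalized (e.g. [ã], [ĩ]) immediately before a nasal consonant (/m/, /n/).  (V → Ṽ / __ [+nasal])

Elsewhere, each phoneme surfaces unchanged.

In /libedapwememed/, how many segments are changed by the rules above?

3

Segments that undergo a rule: /e/ → [ẽ] (rule 4); /e/ → [ẽ] (rule 4); /d/ → [t] (rule 2).
All other segments surface unchanged.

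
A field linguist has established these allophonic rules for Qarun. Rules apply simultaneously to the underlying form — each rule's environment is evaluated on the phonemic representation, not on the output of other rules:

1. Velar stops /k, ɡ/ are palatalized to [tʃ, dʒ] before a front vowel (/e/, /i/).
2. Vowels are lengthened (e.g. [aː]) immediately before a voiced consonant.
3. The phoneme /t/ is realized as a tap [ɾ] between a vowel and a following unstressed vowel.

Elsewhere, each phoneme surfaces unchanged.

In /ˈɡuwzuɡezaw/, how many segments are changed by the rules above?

5

Segments that undergo a rule: /u/ → [uː] (rule 2); /u/ → [uː] (rule 2); /ɡ/ → [dʒ] (rule 1); /e/ → [eː] (rule 2); /a/ → [aː] (rule 2).
All other segments surface unchanged.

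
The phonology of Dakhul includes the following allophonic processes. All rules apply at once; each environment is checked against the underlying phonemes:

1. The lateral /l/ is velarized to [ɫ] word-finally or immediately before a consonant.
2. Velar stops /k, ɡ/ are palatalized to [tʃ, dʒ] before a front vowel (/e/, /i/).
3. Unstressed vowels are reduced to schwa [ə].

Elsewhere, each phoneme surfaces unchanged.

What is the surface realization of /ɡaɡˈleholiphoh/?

/ɡ/ (word-initial): rule 2 targets it, but not before a front vowel → unchanged [ɡ].
Rule 3 applies to /a/ (between /ɡ/ and /ɡ/: in an unstressed syllable) → [ə].
/ɡ/ (between /a/ and /l/): rule 2 targets it, but not before a front vowel → unchanged [ɡ].
/l/ (between /ɡ/ and /e/) is in the target of rule 1 but the environment (word-finally or immediately before a consonant) is not met → [l].
/e/ — between /l/ and /h/; rule 3 does not apply here → [e].
/h/ (between /e/ and /o/) is unaffected → [h].
/o/ — between /h/ and /l/, in an unstressed syllable — surfaces as [ə] (rule 3).
/l/ (between /o/ and /i/) fails the environment for rule 1, so it stays [l].
/i/ meets the environment for rule 3 (in an unstressed syllable) → [ə].
/p/ stays [p].
/h/ stays [h].
/o/ (between /h/ and /h/): in an unstressed syllable, so rule 3 applies → [ə].
/h/ — not in any rule's target class → [h].

[ɡəɡˈlehələphəh]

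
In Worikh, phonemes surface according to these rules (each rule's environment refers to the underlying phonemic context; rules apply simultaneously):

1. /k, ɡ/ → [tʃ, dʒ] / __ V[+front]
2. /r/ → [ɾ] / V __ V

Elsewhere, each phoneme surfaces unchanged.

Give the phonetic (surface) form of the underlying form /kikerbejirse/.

/k/ (word-initial) occurs before a front vowel → [tʃ] by rule 1.
/i/ — not in any rule's target class → [i].
/k/ (between /i/ and /e/) occurs before a front vowel → [tʃ] by rule 1.
/e/ (between /k/ and /r/): no rule targets it → [e].
/r/ — between /e/ and /b/; rule 2 does not apply here → [r].
/b/ (between /r/ and /e/): no rule targets it → [b].
/e/ stays [e].
/j/ — not in any rule's target class → [j].
/i/ (between /j/ and /r/): no rule targets it → [i].
/r/ (between /i/ and /s/): rule 2 targets it, but not between two vowels → unchanged [r].
/s/ (between /r/ and /e/) is unaffected → [s].
/e/ (word-final): no rule targets it → [e].

[tʃitʃerbejirse]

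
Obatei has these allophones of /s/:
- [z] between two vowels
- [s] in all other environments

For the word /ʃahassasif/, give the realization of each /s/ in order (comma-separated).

Occurrence 1 (position 5): no conditioning environment matches → elsewhere allophone [s].
Occurrence 2 (position 6): no conditioning environment matches → elsewhere allophone [s].
Occurrence 3 (position 8): between two vowels → [z].

[s], [s], [z]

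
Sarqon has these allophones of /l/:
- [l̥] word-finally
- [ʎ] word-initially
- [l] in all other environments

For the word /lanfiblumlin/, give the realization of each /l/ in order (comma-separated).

[ʎ], [l], [l]

Occurrence 1 (position 1): word-initially → [ʎ].
Occurrence 2 (position 7): no conditioning environment matches → elsewhere allophone [l].
Occurrence 3 (position 10): no conditioning environment matches → elsewhere allophone [l].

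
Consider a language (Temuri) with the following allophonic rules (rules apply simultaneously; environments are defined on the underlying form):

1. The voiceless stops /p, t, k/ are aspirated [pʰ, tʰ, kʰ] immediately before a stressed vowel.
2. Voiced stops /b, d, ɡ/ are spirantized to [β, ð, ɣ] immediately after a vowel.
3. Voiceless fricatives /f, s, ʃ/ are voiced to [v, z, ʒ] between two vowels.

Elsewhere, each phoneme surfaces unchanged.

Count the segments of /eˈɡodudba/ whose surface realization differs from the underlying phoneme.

3

Segments that undergo a rule: /ɡ/ → [ɣ] (rule 2); /d/ → [ð] (rule 2); /d/ → [ð] (rule 2).
All other segments surface unchanged.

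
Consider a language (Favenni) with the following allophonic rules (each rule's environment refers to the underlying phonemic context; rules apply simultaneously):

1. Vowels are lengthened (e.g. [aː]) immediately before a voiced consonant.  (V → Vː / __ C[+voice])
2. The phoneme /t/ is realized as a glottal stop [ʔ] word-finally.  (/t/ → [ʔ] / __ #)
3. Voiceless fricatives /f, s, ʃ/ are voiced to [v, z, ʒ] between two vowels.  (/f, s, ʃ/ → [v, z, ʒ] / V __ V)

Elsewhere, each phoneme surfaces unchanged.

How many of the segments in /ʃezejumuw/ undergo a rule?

4

Segments that undergo a rule: /e/ → [eː] (rule 1); /e/ → [eː] (rule 1); /u/ → [uː] (rule 1); /u/ → [uː] (rule 1).
All other segments surface unchanged.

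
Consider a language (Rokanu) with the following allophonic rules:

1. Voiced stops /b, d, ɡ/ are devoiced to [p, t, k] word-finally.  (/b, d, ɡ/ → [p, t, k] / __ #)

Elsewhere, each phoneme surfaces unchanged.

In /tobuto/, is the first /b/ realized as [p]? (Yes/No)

/b/ (between /o/ and /u/) is in the target of rule 1 but the environment (word-finally) is not met → [b].
The actual realization is [b], not [p].

No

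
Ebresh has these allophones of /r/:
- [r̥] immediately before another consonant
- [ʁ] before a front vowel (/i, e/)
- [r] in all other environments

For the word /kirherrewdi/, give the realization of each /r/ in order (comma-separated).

[r̥], [r̥], [ʁ]

Occurrence 1 (position 3): immediately before another consonant → [r̥].
Occurrence 2 (position 6): immediately before another consonant → [r̥].
Occurrence 3 (position 7): before a front vowel (/i, e/) → [ʁ].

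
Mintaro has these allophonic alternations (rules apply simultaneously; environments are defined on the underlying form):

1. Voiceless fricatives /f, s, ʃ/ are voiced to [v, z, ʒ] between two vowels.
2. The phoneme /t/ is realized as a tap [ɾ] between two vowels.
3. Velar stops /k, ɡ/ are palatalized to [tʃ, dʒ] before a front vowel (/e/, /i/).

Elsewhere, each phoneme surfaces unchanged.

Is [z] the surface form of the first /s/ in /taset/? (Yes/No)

Rule 1 applies to /s/ (between /a/ and /e/: between two vowels) → [z].
The actual realization is [z], which matches [z].

Yes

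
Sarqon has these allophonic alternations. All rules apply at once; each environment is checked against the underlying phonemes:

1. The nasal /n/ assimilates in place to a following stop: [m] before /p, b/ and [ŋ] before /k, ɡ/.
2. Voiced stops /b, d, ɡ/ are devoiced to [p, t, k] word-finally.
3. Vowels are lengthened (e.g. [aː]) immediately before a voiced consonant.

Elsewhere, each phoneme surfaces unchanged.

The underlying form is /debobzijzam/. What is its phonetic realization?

[deːboːbziːjzaːm]

/d/ (word-initial) fails the environment for rule 2, so it stays [d].
/e/ meets the environment for rule 3 (before a voiced consonant) → [eː].
/b/ (between /e/ and /o/) fails the environment for rule 2, so it stays [b].
/o/ (between /b/ and /b/): before a voiced consonant, so rule 3 applies → [oː].
/b/ (between /o/ and /z/) is in the target of rule 2 but the environment (word-finally) is not met → [b].
/z/ (between /b/ and /i/) is unaffected → [z].
/i/ — between /z/ and /j/, before a voiced consonant — surfaces as [iː] (rule 3).
/j/ (between /i/ and /z/): no rule targets it → [j].
/z/ (between /j/ and /a/) is unaffected → [z].
Rule 3 applies to /a/ (between /z/ and /m/: before a voiced consonant) → [aː].
/m/ stays [m].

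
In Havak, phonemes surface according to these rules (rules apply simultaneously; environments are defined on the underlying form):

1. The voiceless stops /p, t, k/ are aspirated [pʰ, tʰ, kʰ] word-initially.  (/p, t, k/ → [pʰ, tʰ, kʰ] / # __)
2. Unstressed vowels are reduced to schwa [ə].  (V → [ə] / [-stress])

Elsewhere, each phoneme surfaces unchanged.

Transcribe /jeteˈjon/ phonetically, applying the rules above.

[jətəˈjon]

/j/ (word-initial) is unaffected → [j].
/e/ — between /j/ and /t/, in an unstressed syllable — surfaces as [ə] (rule 2).
/t/ (between /e/ and /e/) is in the target of rule 1 but the environment (word-initially) is not met → [t].
/e/ (between /t/ and /j/) occurs in an unstressed syllable → [ə] by rule 2.
/j/ (between /e/ and /o/) is unaffected → [j].
/o/ (between /j/ and /n/) is in the target of rule 2 but the environment (in an unstressed syllable) is not met → [o].
/n/ — not in any rule's target class → [n].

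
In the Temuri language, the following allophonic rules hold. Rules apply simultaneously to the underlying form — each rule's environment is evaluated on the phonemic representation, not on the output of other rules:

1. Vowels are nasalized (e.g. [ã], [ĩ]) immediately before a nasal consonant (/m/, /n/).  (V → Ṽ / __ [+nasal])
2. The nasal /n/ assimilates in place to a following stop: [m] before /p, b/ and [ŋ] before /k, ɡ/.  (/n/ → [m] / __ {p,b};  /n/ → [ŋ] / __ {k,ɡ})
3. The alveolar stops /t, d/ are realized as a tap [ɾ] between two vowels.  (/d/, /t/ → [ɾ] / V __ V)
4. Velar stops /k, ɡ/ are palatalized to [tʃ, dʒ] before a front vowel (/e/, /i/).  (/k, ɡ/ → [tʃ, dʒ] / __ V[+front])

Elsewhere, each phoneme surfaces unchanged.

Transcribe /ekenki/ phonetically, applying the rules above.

/e/ (word-initial) fails the environment for rule 1, so it stays [e].
/k/ (between /e/ and /e/) occurs before a front vowel → [tʃ] by rule 4.
/e/ (between /k/ and /n/): before a nasal consonant, so rule 1 applies → [ẽ].
Rule 2 applies to /n/ (between /e/ and /k/: before a labial or velar stop) → [ŋ].
/k/ — between /n/ and /i/, before a front vowel — surfaces as [tʃ] (rule 4).
/i/ (word-final): rule 1 targets it, but not before a nasal consonant → unchanged [i].

[etʃẽŋtʃi]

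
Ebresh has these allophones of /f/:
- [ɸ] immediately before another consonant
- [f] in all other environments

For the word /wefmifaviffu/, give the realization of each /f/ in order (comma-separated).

[ɸ], [f], [ɸ], [f]

Occurrence 1 (position 3): immediately before another consonant → [ɸ].
Occurrence 2 (position 6): no conditioning environment matches → elsewhere allophone [f].
Occurrence 3 (position 10): immediately before another consonant → [ɸ].
Occurrence 4 (position 11): no conditioning environment matches → elsewhere allophone [f].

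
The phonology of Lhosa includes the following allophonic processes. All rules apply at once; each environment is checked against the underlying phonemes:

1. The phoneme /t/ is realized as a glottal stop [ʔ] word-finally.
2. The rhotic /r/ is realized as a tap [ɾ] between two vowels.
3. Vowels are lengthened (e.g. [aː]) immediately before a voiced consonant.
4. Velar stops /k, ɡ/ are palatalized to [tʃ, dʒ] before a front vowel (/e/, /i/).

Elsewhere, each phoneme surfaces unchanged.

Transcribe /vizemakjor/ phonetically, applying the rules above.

[viːzeːmakjoːr]

/v/ (word-initial) is unaffected → [v].
/i/ meets the environment for rule 3 (before a voiced consonant) → [iː].
/z/ (between /i/ and /e/) is unaffected → [z].
/e/ (between /z/ and /m/): before a voiced consonant, so rule 3 applies → [eː].
/m/ (between /e/ and /a/) is unaffected → [m].
/a/ (between /m/ and /k/) fails the environment for rule 3, so it stays [a].
/k/ (between /a/ and /j/) is in the target of rule 4 but the environment (before a front vowel) is not met → [k].
/j/ (between /k/ and /o/): no rule targets it → [j].
/o/ meets the environment for rule 3 (before a voiced consonant) → [oː].
/r/ (word-final): rule 2 targets it, but not between two vowels → unchanged [r].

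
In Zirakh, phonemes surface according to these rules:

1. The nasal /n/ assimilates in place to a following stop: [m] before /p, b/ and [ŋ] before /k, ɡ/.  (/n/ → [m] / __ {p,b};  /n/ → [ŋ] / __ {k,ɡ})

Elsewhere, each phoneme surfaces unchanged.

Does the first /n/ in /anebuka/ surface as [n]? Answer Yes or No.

Yes

/n/ (between /a/ and /e/): rule 1 targets it, but not before a labial or velar stop → unchanged [n].
The actual realization is [n], which matches [n].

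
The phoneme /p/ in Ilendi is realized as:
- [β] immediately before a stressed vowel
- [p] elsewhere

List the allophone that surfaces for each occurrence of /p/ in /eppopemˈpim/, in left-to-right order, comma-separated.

Occurrence 1 (position 2): no conditioning environment matches → elsewhere allophone [p].
Occurrence 2 (position 3): no conditioning environment matches → elsewhere allophone [p].
Occurrence 3 (position 5): no conditioning environment matches → elsewhere allophone [p].
Occurrence 4 (position 8): immediately before a stressed vowel → [β].

[p], [p], [p], [β]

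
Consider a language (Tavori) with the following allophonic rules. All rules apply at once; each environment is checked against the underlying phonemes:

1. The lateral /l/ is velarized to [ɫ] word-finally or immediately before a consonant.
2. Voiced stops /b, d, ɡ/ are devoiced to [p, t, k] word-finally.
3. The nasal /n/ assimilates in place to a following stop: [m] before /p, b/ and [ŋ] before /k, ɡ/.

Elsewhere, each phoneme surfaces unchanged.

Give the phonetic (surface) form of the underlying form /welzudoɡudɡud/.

[weɫzudoɡudɡut]

/w/ — not in any rule's target class → [w].
/e/ stays [e].
/l/ meets the environment for rule 1 (word-finally or immediately before a consonant) → [ɫ].
/z/ (between /l/ and /u/): no rule targets it → [z].
/u/ stays [u].
/d/ (between /u/ and /o/) is in the target of rule 2 but the environment (word-finally) is not met → [d].
/o/ (between /d/ and /ɡ/) is unaffected → [o].
/ɡ/ (between /o/ and /u/) is in the target of rule 2 but the environment (word-finally) is not met → [ɡ].
/u/ — not in any rule's target class → [u].
/d/ (between /u/ and /ɡ/) fails the environment for rule 2, so it stays [d].
/ɡ/ (between /d/ and /u/): rule 2 targets it, but not word-finally → unchanged [ɡ].
/u/ (between /ɡ/ and /d/) is unaffected → [u].
/d/ (word-final): word-finally, so rule 2 applies → [t].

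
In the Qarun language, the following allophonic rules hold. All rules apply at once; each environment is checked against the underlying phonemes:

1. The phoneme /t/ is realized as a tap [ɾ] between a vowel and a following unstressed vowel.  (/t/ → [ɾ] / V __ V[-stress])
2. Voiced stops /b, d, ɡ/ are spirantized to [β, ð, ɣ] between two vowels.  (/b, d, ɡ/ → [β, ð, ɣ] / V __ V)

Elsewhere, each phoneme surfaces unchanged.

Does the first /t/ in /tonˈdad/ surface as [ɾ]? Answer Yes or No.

No

/t/ (word-initial): rule 1 targets it, but not between a vowel and a following unstressed vowel → unchanged [t].
The actual realization is [t], not [ɾ].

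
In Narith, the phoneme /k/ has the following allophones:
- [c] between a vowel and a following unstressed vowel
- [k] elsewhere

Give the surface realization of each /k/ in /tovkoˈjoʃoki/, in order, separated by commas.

[k], [c]

Occurrence 1 (position 4): no conditioning environment matches → elsewhere allophone [k].
Occurrence 2 (position 10): between a vowel and a following unstressed vowel → [c].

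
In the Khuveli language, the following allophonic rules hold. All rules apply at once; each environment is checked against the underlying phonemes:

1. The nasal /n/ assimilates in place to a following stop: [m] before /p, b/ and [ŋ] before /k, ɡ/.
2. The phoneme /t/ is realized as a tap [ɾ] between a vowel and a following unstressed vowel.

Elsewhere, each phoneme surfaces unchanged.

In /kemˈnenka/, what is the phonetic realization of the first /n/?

/n/ (between /m/ and /e/) is in the target of rule 1 but the environment (before a labial or velar stop) is not met → [n].

[n]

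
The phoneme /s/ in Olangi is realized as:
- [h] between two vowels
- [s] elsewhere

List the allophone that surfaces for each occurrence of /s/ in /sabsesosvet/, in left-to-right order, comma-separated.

[s], [s], [h], [s]

Occurrence 1 (position 1): no conditioning environment matches → elsewhere allophone [s].
Occurrence 2 (position 4): no conditioning environment matches → elsewhere allophone [s].
Occurrence 3 (position 6): between two vowels → [h].
Occurrence 4 (position 8): no conditioning environment matches → elsewhere allophone [s].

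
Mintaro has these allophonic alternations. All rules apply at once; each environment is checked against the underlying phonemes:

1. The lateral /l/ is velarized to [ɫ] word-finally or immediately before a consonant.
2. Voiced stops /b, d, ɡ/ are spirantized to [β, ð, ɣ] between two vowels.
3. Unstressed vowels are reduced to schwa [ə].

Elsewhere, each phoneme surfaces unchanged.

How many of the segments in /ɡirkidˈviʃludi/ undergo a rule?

Segments that undergo a rule: /i/ → [ə] (rule 3); /i/ → [ə] (rule 3); /u/ → [ə] (rule 3); /d/ → [ð] (rule 2); /i/ → [ə] (rule 3).
All other segments surface unchanged.

5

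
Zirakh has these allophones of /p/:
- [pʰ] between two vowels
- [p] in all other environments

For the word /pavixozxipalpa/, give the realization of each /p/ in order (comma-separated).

[p], [pʰ], [p]

Occurrence 1 (position 1): no conditioning environment matches → elsewhere allophone [p].
Occurrence 2 (position 10): between two vowels → [pʰ].
Occurrence 3 (position 13): no conditioning environment matches → elsewhere allophone [p].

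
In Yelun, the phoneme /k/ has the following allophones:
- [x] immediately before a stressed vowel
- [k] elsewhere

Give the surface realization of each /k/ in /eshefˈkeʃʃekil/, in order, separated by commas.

[x], [k]

Occurrence 1 (position 6): immediately before a stressed vowel → [x].
Occurrence 2 (position 11): no conditioning environment matches → elsewhere allophone [k].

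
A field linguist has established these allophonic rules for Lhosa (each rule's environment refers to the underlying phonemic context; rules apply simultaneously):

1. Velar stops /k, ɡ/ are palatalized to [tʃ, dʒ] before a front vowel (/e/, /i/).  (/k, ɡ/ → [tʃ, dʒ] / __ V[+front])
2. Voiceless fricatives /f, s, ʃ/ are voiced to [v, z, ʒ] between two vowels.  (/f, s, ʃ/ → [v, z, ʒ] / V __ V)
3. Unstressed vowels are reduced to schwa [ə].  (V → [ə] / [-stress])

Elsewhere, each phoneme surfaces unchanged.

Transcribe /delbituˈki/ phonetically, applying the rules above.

[dəlbətəˈtʃi]

/d/ — not in any rule's target class → [d].
/e/ (between /d/ and /l/): in an unstressed syllable, so rule 3 applies → [ə].
/l/ stays [l].
/b/ stays [b].
/i/ — between /b/ and /t/, in an unstressed syllable — surfaces as [ə] (rule 3).
/t/ (between /i/ and /u/) is unaffected → [t].
/u/ (between /t/ and /k/) occurs in an unstressed syllable → [ə] by rule 3.
Rule 1 applies to /k/ (between /u/ and /i/: before a front vowel) → [tʃ].
/i/ (word-final) is in the target of rule 3 but the environment (in an unstressed syllable) is not met → [i].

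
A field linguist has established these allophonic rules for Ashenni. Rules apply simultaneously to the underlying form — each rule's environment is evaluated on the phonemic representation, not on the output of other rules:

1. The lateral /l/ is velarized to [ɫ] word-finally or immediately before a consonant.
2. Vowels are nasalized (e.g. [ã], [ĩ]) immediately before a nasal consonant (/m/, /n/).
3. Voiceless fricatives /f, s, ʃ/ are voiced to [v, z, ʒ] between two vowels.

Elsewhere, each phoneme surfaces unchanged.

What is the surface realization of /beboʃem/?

[beboʒẽm]

/b/ (word-initial): no rule targets it → [b].
/e/ (between /b/ and /b/) is in the target of rule 2 but the environment (before a nasal consonant) is not met → [e].
/b/ (between /e/ and /o/): no rule targets it → [b].
/o/ (between /b/ and /ʃ/) fails the environment for rule 2, so it stays [o].
/ʃ/ meets the environment for rule 3 (between two vowels) → [ʒ].
/e/ — between /ʃ/ and /m/, before a nasal consonant — surfaces as [ẽ] (rule 2).
/m/ (word-final) is unaffected → [m].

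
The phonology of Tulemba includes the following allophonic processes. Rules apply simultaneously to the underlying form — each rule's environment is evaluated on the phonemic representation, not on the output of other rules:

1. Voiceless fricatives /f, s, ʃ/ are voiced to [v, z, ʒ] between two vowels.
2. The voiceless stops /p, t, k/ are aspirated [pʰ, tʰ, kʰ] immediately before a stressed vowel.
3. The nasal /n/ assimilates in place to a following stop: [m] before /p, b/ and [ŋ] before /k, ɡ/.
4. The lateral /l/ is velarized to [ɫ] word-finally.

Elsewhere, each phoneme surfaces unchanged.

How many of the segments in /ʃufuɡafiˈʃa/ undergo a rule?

Segments that undergo a rule: /f/ → [v] (rule 1); /f/ → [v] (rule 1); /ʃ/ → [ʒ] (rule 1).
All other segments surface unchanged.

3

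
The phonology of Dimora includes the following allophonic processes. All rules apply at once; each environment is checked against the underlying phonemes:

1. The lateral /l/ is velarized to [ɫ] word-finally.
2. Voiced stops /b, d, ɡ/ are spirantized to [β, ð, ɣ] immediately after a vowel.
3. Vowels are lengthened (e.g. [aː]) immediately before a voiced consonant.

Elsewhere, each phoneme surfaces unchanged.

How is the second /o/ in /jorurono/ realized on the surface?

[oː]

/o/ meets the environment for rule 3 (before a voiced consonant) → [oː].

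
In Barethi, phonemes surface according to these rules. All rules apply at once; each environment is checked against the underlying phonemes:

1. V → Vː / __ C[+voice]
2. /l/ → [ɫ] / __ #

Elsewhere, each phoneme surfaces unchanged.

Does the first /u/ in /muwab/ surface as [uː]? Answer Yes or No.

/u/ — between /m/ and /w/, before a voiced consonant — surfaces as [uː] (rule 1).
The actual realization is [uː], which matches [uː].

Yes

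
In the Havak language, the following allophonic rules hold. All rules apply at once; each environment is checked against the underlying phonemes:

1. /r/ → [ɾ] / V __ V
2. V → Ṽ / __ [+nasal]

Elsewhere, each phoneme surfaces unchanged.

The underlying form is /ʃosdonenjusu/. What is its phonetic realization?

[ʃosdõnẽnjusu]

/ʃ/ stays [ʃ].
/o/ (between /ʃ/ and /s/): rule 2 targets it, but not before a nasal consonant → unchanged [o].
/s/ (between /o/ and /d/) is unaffected → [s].
/d/ — not in any rule's target class → [d].
/o/ meets the environment for rule 2 (before a nasal consonant) → [õ].
/n/ stays [n].
/e/ — between /n/ and /n/, before a nasal consonant — surfaces as [ẽ] (rule 2).
/n/ — not in any rule's target class → [n].
/j/ stays [j].
/u/ (between /j/ and /s/): rule 2 targets it, but not before a nasal consonant → unchanged [u].
/s/ stays [s].
/u/ (word-final): rule 2 targets it, but not before a nasal consonant → unchanged [u].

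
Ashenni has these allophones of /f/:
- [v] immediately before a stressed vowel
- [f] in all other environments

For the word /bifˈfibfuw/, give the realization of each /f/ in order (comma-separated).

Occurrence 1 (position 3): no conditioning environment matches → elsewhere allophone [f].
Occurrence 2 (position 4): immediately before a stressed vowel → [v].
Occurrence 3 (position 7): no conditioning environment matches → elsewhere allophone [f].

[f], [v], [f]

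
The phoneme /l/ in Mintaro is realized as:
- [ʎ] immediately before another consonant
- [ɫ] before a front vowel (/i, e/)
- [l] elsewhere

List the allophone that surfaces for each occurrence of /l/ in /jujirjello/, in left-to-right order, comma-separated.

Occurrence 1 (position 8): immediately before another consonant → [ʎ].
Occurrence 2 (position 9): no conditioning environment matches → elsewhere allophone [l].

[ʎ], [l]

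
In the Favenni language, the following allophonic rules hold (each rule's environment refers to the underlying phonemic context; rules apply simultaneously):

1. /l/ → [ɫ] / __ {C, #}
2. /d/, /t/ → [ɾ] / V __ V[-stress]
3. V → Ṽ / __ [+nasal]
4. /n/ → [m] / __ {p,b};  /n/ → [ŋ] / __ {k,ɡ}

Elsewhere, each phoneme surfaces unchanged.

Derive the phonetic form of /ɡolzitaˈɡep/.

[ɡoɫziɾaˈɡep]

/ɡ/ (word-initial): no rule targets it → [ɡ].
/o/ (between /ɡ/ and /l/): rule 3 targets it, but not before a nasal consonant → unchanged [o].
/l/ (between /o/ and /z/): word-finally or immediately before a consonant, so rule 1 applies → [ɫ].
/z/ (between /l/ and /i/): no rule targets it → [z].
/i/ (between /z/ and /t/) is in the target of rule 3 but the environment (before a nasal consonant) is not met → [i].
/t/ meets the environment for rule 2 (between a vowel and a following unstressed vowel) → [ɾ].
/a/ (between /t/ and /ɡ/): rule 3 targets it, but not before a nasal consonant → unchanged [a].
/ɡ/ — not in any rule's target class → [ɡ].
/e/ (between /ɡ/ and /p/) is in the target of rule 3 but the environment (before a nasal consonant) is not met → [e].
/p/ (word-final) is unaffected → [p].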